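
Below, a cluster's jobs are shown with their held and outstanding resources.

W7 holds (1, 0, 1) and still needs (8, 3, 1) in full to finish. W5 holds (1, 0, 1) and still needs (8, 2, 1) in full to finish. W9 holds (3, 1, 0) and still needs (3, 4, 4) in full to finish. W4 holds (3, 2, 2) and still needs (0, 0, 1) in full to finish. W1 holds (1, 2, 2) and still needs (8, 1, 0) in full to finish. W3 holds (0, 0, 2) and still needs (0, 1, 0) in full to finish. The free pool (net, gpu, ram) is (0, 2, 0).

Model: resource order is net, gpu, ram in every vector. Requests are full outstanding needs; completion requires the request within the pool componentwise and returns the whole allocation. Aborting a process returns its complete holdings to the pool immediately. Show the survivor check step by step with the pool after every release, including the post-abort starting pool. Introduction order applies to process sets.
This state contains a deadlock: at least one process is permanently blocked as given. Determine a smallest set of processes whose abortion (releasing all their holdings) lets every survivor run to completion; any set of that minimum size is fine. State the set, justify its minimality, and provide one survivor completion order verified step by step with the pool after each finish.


Minimum abort set: W7 and W1.
Key observation: aborting W7 and W1 returns (2, 2, 3), and W5 — hopeless before — runs at step 4 with the returned capacity in the pool.
Minimality, checking each single-abort alternative: W7 alone leaves W5 blocked (short on net); W5 alone leaves W7 blocked (short on net); W9 alone leaves W7 blocked (short on net); W4 alone leaves W7 blocked (short on net); W1 alone leaves W7 blocked (short on net); W3 alone leaves W7 blocked (short on net).
The survivors complete as W3, W4, W9, W5. Check, step by step (starting from the post-abort pool):
  pool = (2, 4, 3)
  W3: need (0, 1, 0) fits (2, 4, 3); releases (0, 0, 2), pool now (2, 4, 5)
  W4: need (0, 0, 1) fits (2, 4, 5); releases (3, 2, 2), pool now (5, 6, 7)
  W9: need (3, 4, 4) fits (5, 6, 7); releases (3, 1, 0), pool now (8, 7, 7)
  W5: need (8, 2, 1) fits (8, 7, 7); releases (1, 0, 1), pool now (9, 7, 8)


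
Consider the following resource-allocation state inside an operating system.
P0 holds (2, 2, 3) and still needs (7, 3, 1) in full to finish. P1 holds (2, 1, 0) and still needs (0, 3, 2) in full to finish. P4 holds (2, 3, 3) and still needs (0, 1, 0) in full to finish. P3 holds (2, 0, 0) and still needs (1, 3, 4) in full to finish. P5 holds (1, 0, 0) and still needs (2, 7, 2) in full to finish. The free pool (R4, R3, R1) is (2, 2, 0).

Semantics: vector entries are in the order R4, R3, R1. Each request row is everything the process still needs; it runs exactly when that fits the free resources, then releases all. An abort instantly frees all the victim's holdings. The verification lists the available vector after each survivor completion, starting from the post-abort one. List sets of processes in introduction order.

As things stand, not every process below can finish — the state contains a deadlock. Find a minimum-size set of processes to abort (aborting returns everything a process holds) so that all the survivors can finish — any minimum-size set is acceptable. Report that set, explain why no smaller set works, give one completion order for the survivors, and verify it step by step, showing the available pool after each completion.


The answer: abort P0.
Key observation: P3 could never have finished before the abort; with (2, 2, 3) returned by P0, it fits at step 2.
Minimality: the empty abort set fails — the state is deadlocked as it stands.
Survivors finish in the order: P4, P3, P1, P5. Check, step by step (pool after the aborts first):
  pool = (4, 4, 3)
  P4: need (0, 1, 0) fits (4, 4, 3); releases (2, 3, 3), pool now (6, 7, 6)
  P3: need (1, 3, 4) fits (6, 7, 6); releases (2, 0, 0), pool now (8, 7, 6)
  P1: need (0, 3, 2) fits (8, 7, 6); releases (2, 1, 0), pool now (10, 8, 6)
  P5: need (2, 7, 2) fits (10, 8, 6); releases (1, 0, 0), pool now (11, 8, 6)


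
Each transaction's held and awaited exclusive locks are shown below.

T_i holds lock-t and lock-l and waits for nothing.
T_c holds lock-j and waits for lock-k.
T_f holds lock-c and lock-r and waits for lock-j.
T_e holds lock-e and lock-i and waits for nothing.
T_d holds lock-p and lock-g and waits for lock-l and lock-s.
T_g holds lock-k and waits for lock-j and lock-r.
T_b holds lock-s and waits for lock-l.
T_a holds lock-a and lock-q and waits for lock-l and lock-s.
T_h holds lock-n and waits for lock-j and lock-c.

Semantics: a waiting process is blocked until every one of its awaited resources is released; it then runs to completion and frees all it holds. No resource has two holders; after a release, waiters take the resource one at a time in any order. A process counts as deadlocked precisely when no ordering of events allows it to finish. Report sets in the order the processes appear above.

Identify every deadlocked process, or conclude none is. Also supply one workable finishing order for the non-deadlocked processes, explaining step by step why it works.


Deadlocked set: T_c, T_f, T_g and T_h.
Key observation: along T_c -> T_g -> T_c, each member waits on what the next one holds — a deadlock; T_f is caught in further circular waits and T_h waits into the deadlock from upstream.
A valid finishing order for the others: T_i, T_e, T_b, T_a, T_d.
Walking it through:
  T_i waits on nothing -> runs at once and releases lock-t and lock-l
  T_e waits on nothing -> runs at once and releases lock-e and lock-i
  run T_b (all its waits — lock-l — are resolved); releases lock-s
  run T_a (all its waits — lock-l and lock-s — are resolved); releases lock-a and lock-q
  run T_d (all its waits — lock-l and lock-s — are resolved); releases lock-p and lock-g


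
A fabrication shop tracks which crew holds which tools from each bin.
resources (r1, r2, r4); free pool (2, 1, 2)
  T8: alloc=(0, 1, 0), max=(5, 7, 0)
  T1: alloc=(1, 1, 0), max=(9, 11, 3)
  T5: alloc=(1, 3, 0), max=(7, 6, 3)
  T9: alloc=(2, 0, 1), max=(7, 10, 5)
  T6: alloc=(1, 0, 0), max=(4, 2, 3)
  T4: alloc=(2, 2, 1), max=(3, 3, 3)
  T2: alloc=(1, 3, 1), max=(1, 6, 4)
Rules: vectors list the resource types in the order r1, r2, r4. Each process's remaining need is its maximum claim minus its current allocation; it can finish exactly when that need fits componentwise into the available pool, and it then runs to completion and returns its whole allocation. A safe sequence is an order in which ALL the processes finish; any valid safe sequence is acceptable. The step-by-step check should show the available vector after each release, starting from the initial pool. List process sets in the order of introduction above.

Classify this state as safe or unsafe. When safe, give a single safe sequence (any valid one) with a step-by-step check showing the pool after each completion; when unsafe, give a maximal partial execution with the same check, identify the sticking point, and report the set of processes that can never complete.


SAFE, for example via the order T4, T6, T2, T5, T8, T9, T1.
Key observation: the first exact fit in this order is T4 — it needs (1, 1, 2) with (2, 1, 2) free, meeting a requested resource to the last unit.
Step-by-step check:
  pool = (2, 1, 2)
  T4: need (1, 1, 2) fits (2, 1, 2); releases (2, 2, 1), pool now (4, 3, 3)
  T6: need (3, 2, 3) fits (4, 3, 3); releases (1, 0, 0), pool now (5, 3, 3)
  T2: need (0, 3, 3) fits (5, 3, 3); releases (1, 3, 1), pool now (6, 6, 4)
  T5: need (6, 3, 3) fits (6, 6, 4); releases (1, 3, 0), pool now (7, 9, 4)
  T8: need (5, 6, 0) fits (7, 9, 4); releases (0, 1, 0), pool now (7, 10, 4)
  T9: need (5, 10, 4) fits (7, 10, 4); releases (2, 0, 1), pool now (9, 10, 5)
  T1: need (8, 10, 3) fits (9, 10, 5); releases (1, 1, 0), pool now (10, 11, 5)


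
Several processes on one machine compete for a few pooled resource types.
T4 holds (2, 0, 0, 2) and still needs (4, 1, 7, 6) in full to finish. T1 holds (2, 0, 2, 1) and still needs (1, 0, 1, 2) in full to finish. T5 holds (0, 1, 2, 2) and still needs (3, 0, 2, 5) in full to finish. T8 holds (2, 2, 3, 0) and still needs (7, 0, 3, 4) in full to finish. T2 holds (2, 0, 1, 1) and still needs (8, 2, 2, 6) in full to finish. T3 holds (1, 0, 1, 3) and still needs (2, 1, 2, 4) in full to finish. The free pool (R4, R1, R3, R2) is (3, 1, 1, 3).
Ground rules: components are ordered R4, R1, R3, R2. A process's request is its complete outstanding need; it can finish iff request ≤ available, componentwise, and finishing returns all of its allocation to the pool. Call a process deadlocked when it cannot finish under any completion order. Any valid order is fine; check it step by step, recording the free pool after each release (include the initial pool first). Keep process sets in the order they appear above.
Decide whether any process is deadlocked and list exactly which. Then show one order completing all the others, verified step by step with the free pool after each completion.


Deadlocked set: T4, T8 and T2.
Key observation: after T1, T3, T5 the pool peaks at (6, 2, 6, 9), and each blocked process is short somewhere: T4 on R3; T8 on R4; T2 on R4.
A valid finishing order for the others: T1, T3, T5. Verifying each step:
  pool = (3, 1, 1, 3)
  T1: need (1, 0, 1, 2) fits (3, 1, 1, 3); releases (2, 0, 2, 1), pool now (5, 1, 3, 4)
  T3: need (2, 1, 2, 4) fits (5, 1, 3, 4); releases (1, 0, 1, 3), pool now (6, 1, 4, 7)
  T5: need (3, 0, 2, 5) fits (6, 1, 4, 7); releases (0, 1, 2, 2), pool now (6, 2, 6, 9)
None of the blocked processes ever fits:
  blocked: T4 wants (4, 1, 7, 6), pool (6, 2, 6, 9) — not enough R3
  blocked: T8 wants (7, 0, 3, 4), pool (6, 2, 6, 9) — not enough R4
  blocked: T2 wants (8, 2, 2, 6), pool (6, 2, 6, 9) — not enough R4


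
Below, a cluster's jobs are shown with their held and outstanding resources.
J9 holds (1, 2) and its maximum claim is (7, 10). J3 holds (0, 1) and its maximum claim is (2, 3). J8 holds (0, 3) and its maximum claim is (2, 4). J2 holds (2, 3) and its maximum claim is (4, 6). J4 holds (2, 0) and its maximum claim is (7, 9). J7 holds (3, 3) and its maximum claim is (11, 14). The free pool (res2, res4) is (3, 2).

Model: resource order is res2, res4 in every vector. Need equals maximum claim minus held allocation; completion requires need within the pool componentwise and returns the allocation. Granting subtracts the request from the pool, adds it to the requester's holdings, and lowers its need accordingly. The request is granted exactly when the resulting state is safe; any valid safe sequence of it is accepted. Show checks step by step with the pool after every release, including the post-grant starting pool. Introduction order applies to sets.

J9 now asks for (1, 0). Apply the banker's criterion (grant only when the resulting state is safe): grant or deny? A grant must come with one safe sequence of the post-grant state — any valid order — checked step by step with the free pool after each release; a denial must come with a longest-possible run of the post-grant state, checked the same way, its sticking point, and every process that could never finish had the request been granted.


DENY: after the grant no complete ordering would exist.
Key observation: the wall is res2: completing J8, J2, J3 brings the pool only to (4, 9), and all the rest need more.
After a pretend grant, a maximal execution: J8, J2, J3 — then nothing else fits. Step-by-step check:
  pool = (2, 2)
  J8: need (2, 1) fits (2, 2); releases (0, 3), pool now (2, 5)
  J2: need (2, 3) fits (2, 5); releases (2, 3), pool now (4, 8)
  J3: need (2, 2) fits (4, 8); releases (0, 1), pool now (4, 9)
  J9 cannot run: need (5, 8) vs free (4, 9) (insufficient res2)
  J4 cannot run: need (5, 9) vs free (4, 9) (insufficient res2)
  J7 cannot run: need (8, 11) vs free (4, 9) (insufficient res2 and res4)
Had the request been granted, J9, J4 and J7 could never finish.


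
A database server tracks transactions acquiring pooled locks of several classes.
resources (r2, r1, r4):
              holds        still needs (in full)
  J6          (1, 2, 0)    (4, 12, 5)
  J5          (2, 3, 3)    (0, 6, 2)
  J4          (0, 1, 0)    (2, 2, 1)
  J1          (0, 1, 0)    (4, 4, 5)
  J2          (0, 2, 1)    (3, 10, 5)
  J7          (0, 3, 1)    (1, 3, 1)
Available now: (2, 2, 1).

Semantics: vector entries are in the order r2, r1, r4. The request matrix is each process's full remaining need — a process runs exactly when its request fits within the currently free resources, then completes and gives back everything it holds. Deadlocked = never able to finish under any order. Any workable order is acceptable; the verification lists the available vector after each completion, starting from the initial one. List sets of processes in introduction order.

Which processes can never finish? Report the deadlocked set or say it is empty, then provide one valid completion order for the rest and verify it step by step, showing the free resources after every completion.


Nothing here is deadlocked.
Key observation: the pool covers J4 at once, and every later process fits after earlier releases.
One completion order for the rest: J4, J7, J5, J1, J2, J6. Verifying each step:
  pool = (2, 2, 1)
  J4: need (2, 2, 1) fits (2, 2, 1); releases (0, 1, 0), pool now (2, 3, 1)
  J7: need (1, 3, 1) fits (2, 3, 1); releases (0, 3, 1), pool now (2, 6, 2)
  J5: need (0, 6, 2) fits (2, 6, 2); releases (2, 3, 3), pool now (4, 9, 5)
  J1: need (4, 4, 5) fits (4, 9, 5); releases (0, 1, 0), pool now (4, 10, 5)
  J2: need (3, 10, 5) fits (4, 10, 5); releases (0, 2, 1), pool now (4, 12, 6)
  J6: need (4, 12, 5) fits (4, 12, 6); releases (1, 2, 0), pool now (5, 14, 6)


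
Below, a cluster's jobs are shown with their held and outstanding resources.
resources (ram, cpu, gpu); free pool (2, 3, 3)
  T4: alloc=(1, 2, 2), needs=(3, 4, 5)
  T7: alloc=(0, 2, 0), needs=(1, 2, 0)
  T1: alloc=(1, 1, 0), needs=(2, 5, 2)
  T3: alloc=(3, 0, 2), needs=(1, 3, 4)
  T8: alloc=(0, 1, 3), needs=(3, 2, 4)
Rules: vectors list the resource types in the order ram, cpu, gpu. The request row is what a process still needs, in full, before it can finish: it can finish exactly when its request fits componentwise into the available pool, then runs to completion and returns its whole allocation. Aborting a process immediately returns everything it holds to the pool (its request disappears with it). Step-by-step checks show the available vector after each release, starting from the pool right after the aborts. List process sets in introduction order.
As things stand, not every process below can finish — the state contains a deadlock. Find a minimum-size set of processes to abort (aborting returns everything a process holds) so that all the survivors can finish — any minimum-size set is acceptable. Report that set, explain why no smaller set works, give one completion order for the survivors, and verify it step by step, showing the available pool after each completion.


Minimum abort set: T8.
Key observation: T3 was stuck for good until T8 gave back (0, 1, 3); in the order shown it finishes at step 1.
Why nothing smaller works: aborting no one leaves the state deadlocked as given.
The survivors complete as T3, T7, T1, T4. Step-by-step check (starting from the post-abort pool):
  pool = (2, 4, 6)
  T3: need (1, 3, 4) fits (2, 4, 6); releases (3, 0, 2), pool now (5, 4, 8)
  T7: need (1, 2, 0) fits (5, 4, 8); releases (0, 2, 0), pool now (5, 6, 8)
  T1: need (2, 5, 2) fits (5, 6, 8); releases (1, 1, 0), pool now (6, 7, 8)
  T4: need (3, 4, 5) fits (6, 7, 8); releases (1, 2, 2), pool now (7, 9, 10)


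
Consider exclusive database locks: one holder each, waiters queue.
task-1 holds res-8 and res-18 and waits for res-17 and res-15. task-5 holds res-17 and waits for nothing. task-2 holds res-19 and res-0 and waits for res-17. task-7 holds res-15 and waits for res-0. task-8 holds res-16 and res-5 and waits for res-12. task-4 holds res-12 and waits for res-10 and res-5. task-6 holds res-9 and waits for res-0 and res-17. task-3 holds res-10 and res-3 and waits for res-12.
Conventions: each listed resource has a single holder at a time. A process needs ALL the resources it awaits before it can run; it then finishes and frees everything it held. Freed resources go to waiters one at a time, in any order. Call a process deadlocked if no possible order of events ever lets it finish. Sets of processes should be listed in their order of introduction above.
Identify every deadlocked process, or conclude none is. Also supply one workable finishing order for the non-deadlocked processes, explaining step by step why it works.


Deadlocked: task-8, task-4 and task-3.
Key observation: the loop task-8 -> task-4 -> task-8 blocks itself forever; task-3 is caught in further circular waits.
The rest can finish in the order task-5, task-2, task-6, task-7, task-1.
Check, step by step:
  task-5: no waits; runs immediately, freeing res-17
  task-2 waits on res-17 — all released -> runs and releases res-19 and res-0
  task-6 waits on res-0 and res-17 — all released -> runs and releases res-9
  task-7 waits on res-0 — all released -> runs and releases res-15
  task-1 waits on res-17 and res-15 — all released -> runs and releases res-8 and res-18


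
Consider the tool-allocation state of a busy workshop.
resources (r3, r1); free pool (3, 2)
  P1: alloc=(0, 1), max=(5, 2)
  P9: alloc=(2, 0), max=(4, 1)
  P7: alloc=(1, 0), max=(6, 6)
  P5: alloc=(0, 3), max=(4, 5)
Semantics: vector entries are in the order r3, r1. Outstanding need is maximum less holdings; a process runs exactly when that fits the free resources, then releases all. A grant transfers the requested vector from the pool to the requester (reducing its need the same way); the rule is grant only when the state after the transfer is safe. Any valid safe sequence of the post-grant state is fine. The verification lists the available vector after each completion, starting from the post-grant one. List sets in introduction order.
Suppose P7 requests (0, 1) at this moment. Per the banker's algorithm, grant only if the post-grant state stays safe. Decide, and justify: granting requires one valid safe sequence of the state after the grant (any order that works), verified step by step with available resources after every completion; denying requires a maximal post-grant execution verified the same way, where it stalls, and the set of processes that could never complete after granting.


GRANT. The post-grant state is safe; one safe sequence: P9, P1, P5, P7.
Key observation: the transfer keeps a workable pool ((3, 1)); P9 starts the safe sequence.
Step-by-step check of the post-grant state:
  pool = (3, 1)
  P9: need (2, 1) fits (3, 1); releases (2, 0), pool now (5, 1)
  P1: need (5, 1) fits (5, 1); releases (0, 1), pool now (5, 2)
  P5: need (4, 2) fits (5, 2); releases (0, 3), pool now (5, 5)
  P7: need (5, 5) fits (5, 5); releases (1, 1), pool now (6, 6)


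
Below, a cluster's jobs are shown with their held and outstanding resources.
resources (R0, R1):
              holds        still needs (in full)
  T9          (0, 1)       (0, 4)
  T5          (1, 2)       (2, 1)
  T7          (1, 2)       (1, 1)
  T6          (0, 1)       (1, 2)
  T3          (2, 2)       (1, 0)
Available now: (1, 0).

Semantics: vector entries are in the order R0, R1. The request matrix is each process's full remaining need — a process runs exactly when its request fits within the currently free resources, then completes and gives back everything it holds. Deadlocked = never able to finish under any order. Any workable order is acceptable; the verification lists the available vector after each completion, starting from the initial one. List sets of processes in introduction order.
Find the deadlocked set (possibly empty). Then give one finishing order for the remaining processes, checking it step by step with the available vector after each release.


Nothing here is deadlocked.
Key observation: there is always a runnable process — T3 first — so the state unwinds completely.
The rest can finish in the order T3, T5, T6, T9, T7. Step-by-step check:
  pool = (1, 0)
  T3 needs (1, 0) <= (1, 0) -> finishes; pool += (2, 2) = (3, 2)
  T5 needs (2, 1) <= (3, 2) -> finishes; pool += (1, 2) = (4, 4)
  T6 needs (1, 2) <= (4, 4) -> finishes; pool += (0, 1) = (4, 5)
  T9 needs (0, 4) <= (4, 5) -> finishes; pool += (0, 1) = (4, 6)
  T7 needs (1, 1) <= (4, 6) -> finishes; pool += (1, 2) = (5, 8)


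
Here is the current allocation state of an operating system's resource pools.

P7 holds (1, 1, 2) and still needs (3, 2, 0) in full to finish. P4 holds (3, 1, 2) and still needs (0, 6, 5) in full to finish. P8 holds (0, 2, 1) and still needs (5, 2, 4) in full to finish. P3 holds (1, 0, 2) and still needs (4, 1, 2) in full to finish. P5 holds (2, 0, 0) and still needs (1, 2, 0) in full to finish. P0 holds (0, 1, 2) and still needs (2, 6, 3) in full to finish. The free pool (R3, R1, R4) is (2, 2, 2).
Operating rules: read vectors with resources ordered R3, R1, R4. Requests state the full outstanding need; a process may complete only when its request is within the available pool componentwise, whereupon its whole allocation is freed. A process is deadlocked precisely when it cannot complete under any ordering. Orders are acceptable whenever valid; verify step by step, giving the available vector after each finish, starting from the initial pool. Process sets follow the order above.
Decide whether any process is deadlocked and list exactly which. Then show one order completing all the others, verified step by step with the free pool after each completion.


Deadlocked set: P4 and P0.
Key observation: even finishing P5, P7, P8, P3 leaves just (6, 5, 7) free — too little R1 for any of the remaining processes.
The rest can finish in the order P5, P7, P8, P3. Check, step by step:
  pool = (2, 2, 2)
  P5: need (1, 2, 0) fits (2, 2, 2); releases (2, 0, 0), pool now (4, 2, 2)
  P7: need (3, 2, 0) fits (4, 2, 2); releases (1, 1, 2), pool now (5, 3, 4)
  P8: need (5, 2, 4) fits (5, 3, 4); releases (0, 2, 1), pool now (5, 5, 5)
  P3: need (4, 1, 2) fits (5, 5, 5); releases (1, 0, 2), pool now (6, 5, 7)
The blocked processes can never fit:
  P4 cannot run: need (0, 6, 5) vs free (6, 5, 7) (insufficient R1)
  P0 cannot run: need (2, 6, 3) vs free (6, 5, 7) (insufficient R1)


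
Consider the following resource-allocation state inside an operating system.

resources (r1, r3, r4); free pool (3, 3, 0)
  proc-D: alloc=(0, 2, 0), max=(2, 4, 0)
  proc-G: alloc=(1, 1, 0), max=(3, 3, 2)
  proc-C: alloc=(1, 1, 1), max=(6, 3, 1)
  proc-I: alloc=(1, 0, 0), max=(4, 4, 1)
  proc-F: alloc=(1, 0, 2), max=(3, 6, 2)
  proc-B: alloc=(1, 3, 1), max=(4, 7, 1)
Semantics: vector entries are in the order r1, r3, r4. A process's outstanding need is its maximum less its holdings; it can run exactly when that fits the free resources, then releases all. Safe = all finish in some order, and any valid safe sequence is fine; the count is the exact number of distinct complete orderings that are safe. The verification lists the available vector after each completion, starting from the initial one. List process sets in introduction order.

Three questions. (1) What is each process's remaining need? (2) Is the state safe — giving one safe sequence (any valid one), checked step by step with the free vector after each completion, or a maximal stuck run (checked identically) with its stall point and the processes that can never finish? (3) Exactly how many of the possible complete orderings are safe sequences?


(1) Need matrix, components ordered r1, r3, r4:
  proc-D: (2, 2, 0)
  proc-G: (2, 2, 2)
  proc-C: (5, 2, 0)
  proc-I: (3, 4, 1)
  proc-F: (2, 6, 0)
  proc-B: (3, 4, 0)
(2) SAFE. One safe sequence: proc-D, proc-B, proc-F, proc-G, proc-I, proc-C.
Key observation: the first exact fit in this order is proc-B — it needs (3, 4, 0) with (3, 5, 0) free, meeting a requested resource to the last unit.
Walking it through:
  pool = (3, 3, 0)
  proc-D: need (2, 2, 0) fits (3, 3, 0); releases (0, 2, 0), pool now (3, 5, 0)
  proc-B: need (3, 4, 0) fits (3, 5, 0); releases (1, 3, 1), pool now (4, 8, 1)
  proc-F: need (2, 6, 0) fits (4, 8, 1); releases (1, 0, 2), pool now (5, 8, 3)
  proc-G: need (2, 2, 2) fits (5, 8, 3); releases (1, 1, 0), pool now (6, 9, 3)
  proc-I: need (3, 4, 1) fits (6, 9, 3); releases (1, 0, 0), pool now (7, 9, 3)
  proc-C: need (5, 2, 0) fits (7, 9, 3); releases (1, 1, 1), pool now (8, 10, 4)
(3) Exactly 10 of the possible complete orderings are safe sequences.


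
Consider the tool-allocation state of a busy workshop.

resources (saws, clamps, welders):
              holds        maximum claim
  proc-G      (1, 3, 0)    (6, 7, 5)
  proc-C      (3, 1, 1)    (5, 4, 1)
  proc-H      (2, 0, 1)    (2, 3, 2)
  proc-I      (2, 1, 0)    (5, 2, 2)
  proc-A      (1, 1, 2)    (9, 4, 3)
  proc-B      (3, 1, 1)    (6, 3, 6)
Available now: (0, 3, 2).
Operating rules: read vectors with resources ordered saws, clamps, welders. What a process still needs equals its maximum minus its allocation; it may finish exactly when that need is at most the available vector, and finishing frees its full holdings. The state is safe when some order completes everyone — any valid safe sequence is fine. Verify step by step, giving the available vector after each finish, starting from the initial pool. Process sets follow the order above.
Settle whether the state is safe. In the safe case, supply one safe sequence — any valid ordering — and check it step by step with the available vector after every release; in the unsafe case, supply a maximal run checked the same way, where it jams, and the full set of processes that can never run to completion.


The state is UNSAFE.
Key observation: after proc-H, proc-C, proc-I the pool peaks at (7, 5, 4), and each blocked process is short somewhere: proc-G on welders; proc-A on saws; proc-B on welders.
Going as far as possible: proc-H, proc-C, proc-I; after that, nothing fits. Step-by-step check:
  pool = (0, 3, 2)
  proc-H needs (0, 3, 1) <= (0, 3, 2) -> finishes; pool += (2, 0, 1) = (2, 3, 3)
  proc-C needs (2, 3, 0) <= (2, 3, 3) -> finishes; pool += (3, 1, 1) = (5, 4, 4)
  proc-I needs (3, 1, 2) <= (5, 4, 4) -> finishes; pool += (2, 1, 0) = (7, 5, 4)
  proc-G still needs (5, 4, 5) but only (7, 5, 4) is free — short on welders
  proc-A still needs (8, 3, 1) but only (7, 5, 4) is free — short on saws
  proc-B still needs (3, 2, 5) but only (7, 5, 4) is free — short on welders
Never able to finish: proc-G, proc-A and proc-B.


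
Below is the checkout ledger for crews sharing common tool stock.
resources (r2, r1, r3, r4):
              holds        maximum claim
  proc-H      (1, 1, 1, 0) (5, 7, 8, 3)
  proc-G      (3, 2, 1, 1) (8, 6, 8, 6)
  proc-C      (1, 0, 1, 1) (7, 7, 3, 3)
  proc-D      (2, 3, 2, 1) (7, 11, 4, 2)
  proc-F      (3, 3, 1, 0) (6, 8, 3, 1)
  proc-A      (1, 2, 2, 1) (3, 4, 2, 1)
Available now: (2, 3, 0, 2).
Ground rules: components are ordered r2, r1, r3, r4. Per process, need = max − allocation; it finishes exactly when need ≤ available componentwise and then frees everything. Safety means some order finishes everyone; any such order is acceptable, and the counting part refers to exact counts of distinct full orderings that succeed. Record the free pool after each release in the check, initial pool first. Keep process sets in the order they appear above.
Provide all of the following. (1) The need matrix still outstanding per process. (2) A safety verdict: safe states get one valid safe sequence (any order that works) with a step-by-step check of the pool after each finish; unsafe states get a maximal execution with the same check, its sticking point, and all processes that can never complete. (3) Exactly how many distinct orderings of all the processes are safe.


(1) Outstanding need per process (order r2, r1, r3, r4):
  proc-H: (4, 6, 7, 3)
  proc-G: (5, 4, 7, 5)
  proc-C: (6, 7, 2, 2)
  proc-D: (5, 8, 2, 1)
  proc-F: (3, 5, 2, 1)
  proc-A: (2, 2, 0, 0)
(2) UNSAFE — no complete ordering exists.
Key observation: the wall is r3: completing proc-A, proc-F, proc-C, proc-D brings the pool only to (9, 11, 6, 5), and all the rest need more.
A maximal execution: proc-A, proc-F, proc-C, proc-D — then nothing else fits. Walking it through:
  pool = (2, 3, 0, 2)
  proc-A: need (2, 2, 0, 0) fits (2, 3, 0, 2); releases (1, 2, 2, 1), pool now (3, 5, 2, 3)
  proc-F: need (3, 5, 2, 1) fits (3, 5, 2, 3); releases (3, 3, 1, 0), pool now (6, 8, 3, 3)
  proc-C: need (6, 7, 2, 2) fits (6, 8, 3, 3); releases (1, 0, 1, 1), pool now (7, 8, 4, 4)
  proc-D: need (5, 8, 2, 1) fits (7, 8, 4, 4); releases (2, 3, 2, 1), pool now (9, 11, 6, 5)
  blocked: proc-H wants (4, 6, 7, 3), pool (9, 11, 6, 5) — not enough r3
  blocked: proc-G wants (5, 4, 7, 5), pool (9, 11, 6, 5) — not enough r3
Never able to finish: proc-H and proc-G.
(3) Precisely 0 of the possible complete orderings are safe sequences.


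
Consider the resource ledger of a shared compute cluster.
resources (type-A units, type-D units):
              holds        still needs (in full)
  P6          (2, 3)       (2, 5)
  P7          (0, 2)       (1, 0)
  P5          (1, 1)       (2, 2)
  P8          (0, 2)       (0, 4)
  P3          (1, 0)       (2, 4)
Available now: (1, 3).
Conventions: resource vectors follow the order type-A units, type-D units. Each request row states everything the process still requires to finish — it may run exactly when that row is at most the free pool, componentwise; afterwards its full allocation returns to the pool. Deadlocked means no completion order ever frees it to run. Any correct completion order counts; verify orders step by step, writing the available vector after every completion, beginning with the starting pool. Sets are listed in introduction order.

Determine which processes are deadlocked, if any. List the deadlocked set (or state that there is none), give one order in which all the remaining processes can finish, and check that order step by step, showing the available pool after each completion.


The deadlocked set is P6, P5 and P3.
Key observation: no order helps: past P7, P8, the free pool tops out at (1, 7), below what each blocked process needs in type-A units.
The rest can finish in the order P7, P8. Step-by-step check:
  pool = (1, 3)
  run P7 (needs (1, 0), free (1, 3)); after release of (0, 2) the pool is (1, 5)
  run P8 (needs (0, 4), free (1, 5)); after release of (0, 2) the pool is (1, 7)
None of the blocked processes ever fits:
  P6 cannot run: need (2, 5) vs free (1, 7) (insufficient type-A units)
  P5 cannot run: need (2, 2) vs free (1, 7) (insufficient type-A units)
  P3 cannot run: need (2, 4) vs free (1, 7) (insufficient type-A units)


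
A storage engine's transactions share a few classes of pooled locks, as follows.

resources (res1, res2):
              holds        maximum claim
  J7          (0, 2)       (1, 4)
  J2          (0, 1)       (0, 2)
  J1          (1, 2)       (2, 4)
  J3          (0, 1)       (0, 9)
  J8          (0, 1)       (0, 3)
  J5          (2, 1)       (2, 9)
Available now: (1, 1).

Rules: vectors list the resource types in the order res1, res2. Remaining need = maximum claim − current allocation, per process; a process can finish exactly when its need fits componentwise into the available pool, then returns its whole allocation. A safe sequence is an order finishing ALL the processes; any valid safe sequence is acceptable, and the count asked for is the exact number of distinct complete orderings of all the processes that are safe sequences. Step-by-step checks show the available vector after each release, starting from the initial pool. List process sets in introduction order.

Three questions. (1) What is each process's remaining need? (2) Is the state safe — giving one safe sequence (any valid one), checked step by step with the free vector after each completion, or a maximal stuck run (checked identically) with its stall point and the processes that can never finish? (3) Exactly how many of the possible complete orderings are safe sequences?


(1) Outstanding need per process (order res1, res2):
  J7: (1, 2)
  J2: (0, 1)
  J1: (1, 2)
  J3: (0, 8)
  J8: (0, 2)
  J5: (0, 8)
(2) UNSAFE — no complete ordering exists.
Key observation: res2 is the bottleneck — with J2, J1, J7, J8 done the pool holds (2, 7), short of every remaining need.
The run J2, J1, J7, J8 cannot be extended any further. Check, step by step:
  pool = (1, 1)
  J2: need (0, 1) fits (1, 1); releases (0, 1), pool now (1, 2)
  J1: need (1, 2) fits (1, 2); releases (1, 2), pool now (2, 4)
  J7: need (1, 2) fits (2, 4); releases (0, 2), pool now (2, 6)
  J8: need (0, 2) fits (2, 6); releases (0, 1), pool now (2, 7)
  blocked: J3 wants (0, 8), pool (2, 7) — not enough res2
  blocked: J5 wants (0, 8), pool (2, 7) — not enough res2
Processes that can never finish: J3 and J5.
(3) Exactly 0 of the possible complete orderings are safe sequences.


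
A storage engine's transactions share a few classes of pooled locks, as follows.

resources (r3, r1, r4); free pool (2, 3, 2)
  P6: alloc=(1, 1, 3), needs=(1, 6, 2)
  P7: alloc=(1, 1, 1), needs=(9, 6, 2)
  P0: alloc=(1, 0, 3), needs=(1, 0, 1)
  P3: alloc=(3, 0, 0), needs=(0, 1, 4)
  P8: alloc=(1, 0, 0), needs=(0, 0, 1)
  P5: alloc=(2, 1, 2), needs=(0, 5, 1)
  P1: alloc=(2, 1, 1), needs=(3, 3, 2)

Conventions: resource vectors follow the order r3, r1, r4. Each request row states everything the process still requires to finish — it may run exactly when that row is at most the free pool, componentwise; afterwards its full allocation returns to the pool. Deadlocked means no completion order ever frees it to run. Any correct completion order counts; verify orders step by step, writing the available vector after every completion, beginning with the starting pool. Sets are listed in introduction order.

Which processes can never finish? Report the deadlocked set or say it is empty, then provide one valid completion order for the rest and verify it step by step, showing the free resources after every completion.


Deadlocked set: P6, P7 and P5.
Key observation: P8, P1, P0, P3 can finish, but then (9, 4, 6) is all there is, and the blocked group's r1 demands exceed it.
A valid finishing order for the others: P8, P1, P0, P3. Step-by-step check:
  pool = (2, 3, 2)
  P8 needs (0, 0, 1) <= (2, 3, 2) -> finishes; pool += (1, 0, 0) = (3, 3, 2)
  P1 needs (3, 3, 2) <= (3, 3, 2) -> finishes; pool += (2, 1, 1) = (5, 4, 3)
  P0 needs (1, 0, 1) <= (5, 4, 3) -> finishes; pool += (1, 0, 3) = (6, 4, 6)
  P3 needs (0, 1, 4) <= (6, 4, 6) -> finishes; pool += (3, 0, 0) = (9, 4, 6)
The blocked processes can never fit:
  P6 still needs (1, 6, 2) but only (9, 4, 6) is free — short on r1
  P7 still needs (9, 6, 2) but only (9, 4, 6) is free — short on r1
  P5 still needs (0, 5, 1) but only (9, 4, 6) is free — short on r1


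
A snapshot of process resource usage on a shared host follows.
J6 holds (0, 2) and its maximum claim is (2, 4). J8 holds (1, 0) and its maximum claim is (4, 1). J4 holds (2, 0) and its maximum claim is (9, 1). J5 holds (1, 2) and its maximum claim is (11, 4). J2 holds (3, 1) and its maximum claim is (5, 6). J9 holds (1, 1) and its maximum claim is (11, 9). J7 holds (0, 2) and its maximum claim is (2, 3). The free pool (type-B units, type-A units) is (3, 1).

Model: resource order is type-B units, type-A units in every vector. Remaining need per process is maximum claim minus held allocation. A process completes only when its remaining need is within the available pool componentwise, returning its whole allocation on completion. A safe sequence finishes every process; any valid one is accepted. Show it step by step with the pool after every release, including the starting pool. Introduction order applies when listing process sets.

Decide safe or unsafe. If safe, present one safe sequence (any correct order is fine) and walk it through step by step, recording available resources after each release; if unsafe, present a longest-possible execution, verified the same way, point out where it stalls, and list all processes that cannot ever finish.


The state is UNSAFE.
Key observation: type-B units is the bottleneck — with J7, J6, J2, J8, J4 done the pool holds (9, 6), short of every remaining need.
Going as far as possible: J7, J6, J2, J8, J4; after that, nothing fits. Check, step by step:
  pool = (3, 1)
  J7 needs (2, 1) <= (3, 1) -> finishes; pool += (0, 2) = (3, 3)
  J6 needs (2, 2) <= (3, 3) -> finishes; pool += (0, 2) = (3, 5)
  J2 needs (2, 5) <= (3, 5) -> finishes; pool += (3, 1) = (6, 6)
  J8 needs (3, 1) <= (6, 6) -> finishes; pool += (1, 0) = (7, 6)
  J4 needs (7, 1) <= (7, 6) -> finishes; pool += (2, 0) = (9, 6)
  J5 still needs (10, 2) but only (9, 6) is free — short on type-B units
  J9 still needs (10, 8) but only (9, 6) is free — short on type-B units and type-A units
Permanently blocked: J5 and J9.


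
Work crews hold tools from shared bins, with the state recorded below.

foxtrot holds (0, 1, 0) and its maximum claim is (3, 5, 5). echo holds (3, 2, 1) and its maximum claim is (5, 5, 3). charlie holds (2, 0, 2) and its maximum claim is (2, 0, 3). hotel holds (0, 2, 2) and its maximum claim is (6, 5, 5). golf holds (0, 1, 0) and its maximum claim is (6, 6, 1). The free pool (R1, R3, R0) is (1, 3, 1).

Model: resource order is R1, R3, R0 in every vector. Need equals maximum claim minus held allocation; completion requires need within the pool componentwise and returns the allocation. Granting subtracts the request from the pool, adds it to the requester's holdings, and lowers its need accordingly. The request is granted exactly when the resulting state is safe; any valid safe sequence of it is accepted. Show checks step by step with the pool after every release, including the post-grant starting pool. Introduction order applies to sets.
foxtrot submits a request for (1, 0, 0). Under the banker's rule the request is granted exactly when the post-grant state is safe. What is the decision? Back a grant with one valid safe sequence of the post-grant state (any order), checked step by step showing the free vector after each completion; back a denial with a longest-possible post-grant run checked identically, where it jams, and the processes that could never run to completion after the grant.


DENY — the pretend-granted state is unsafe.
Key observation: after charlie, echo the pool peaks at (5, 5, 4), and each blocked process is short somewhere: foxtrot on R0; hotel on R1; golf on R1.
After a pretend grant, a maximal execution: charlie, echo — then nothing else fits. Step-by-step check:
  pool = (0, 3, 1)
  charlie: need (0, 0, 1) fits (0, 3, 1); releases (2, 0, 2), pool now (2, 3, 3)
  echo: need (2, 3, 2) fits (2, 3, 3); releases (3, 2, 1), pool now (5, 5, 4)
  foxtrot cannot run: need (2, 4, 5) vs free (5, 5, 4) (insufficient R0)
  hotel cannot run: need (6, 3, 3) vs free (5, 5, 4) (insufficient R1)
  golf cannot run: need (6, 5, 1) vs free (5, 5, 4) (insufficient R1)
Had the request been granted, foxtrot, hotel and golf could never finish.


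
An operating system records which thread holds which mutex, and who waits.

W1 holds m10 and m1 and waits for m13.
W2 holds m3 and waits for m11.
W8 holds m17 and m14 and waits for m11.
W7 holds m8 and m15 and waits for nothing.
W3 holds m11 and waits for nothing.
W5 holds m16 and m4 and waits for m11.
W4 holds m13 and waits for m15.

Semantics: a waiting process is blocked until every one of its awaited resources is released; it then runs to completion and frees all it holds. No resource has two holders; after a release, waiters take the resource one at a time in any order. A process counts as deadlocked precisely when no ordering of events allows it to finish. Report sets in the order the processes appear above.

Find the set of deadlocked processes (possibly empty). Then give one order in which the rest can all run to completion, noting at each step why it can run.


The deadlocked set is empty.
Key observation: the wait relation is loop-free; peeling off processes with no waits unwinds the whole state.
The rest can finish in the order W3, W8, W7, W4, W1, W5, W2.
Walking it through:
  W3 waits on nothing -> runs at once and releases m11
  W8: everything it awaited (m11) is free; runs, freeing m17 and m14
  W7 waits on nothing -> runs at once and releases m8 and m15
  W4: everything it awaited (m15) is free; runs, freeing m13
  W1: everything it awaited (m13) is free; runs, freeing m10 and m1
  W5: everything it awaited (m11) is free; runs, freeing m16 and m4
  W2: everything it awaited (m11) is free; runs, freeing m3
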